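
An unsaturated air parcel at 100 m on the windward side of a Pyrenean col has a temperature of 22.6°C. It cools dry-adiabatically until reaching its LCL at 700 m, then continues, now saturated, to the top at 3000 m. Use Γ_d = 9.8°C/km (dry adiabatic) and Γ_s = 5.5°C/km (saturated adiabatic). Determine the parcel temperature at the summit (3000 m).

From 100 m to 700 m (dry): cools by 9.8 × 0.6 = 5.88°C, giving 16.72°C.
From 700 m to 3000 m (saturated): cools by 5.5 × 2.3 = 12.65°C, giving 4.07°C.

4.07°C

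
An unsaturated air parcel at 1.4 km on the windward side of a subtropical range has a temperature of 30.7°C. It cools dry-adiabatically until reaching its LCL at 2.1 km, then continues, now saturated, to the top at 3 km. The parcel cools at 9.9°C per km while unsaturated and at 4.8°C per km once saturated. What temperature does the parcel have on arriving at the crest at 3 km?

From 1400 m to 2100 m (dry): cools by 9.9 × 0.7 = 6.93°C, giving 23.77°C.
From 2100 m to 3000 m (saturated): cools by 4.8 × 0.9 = 4.32°C, giving 19.45°C.

19.45°C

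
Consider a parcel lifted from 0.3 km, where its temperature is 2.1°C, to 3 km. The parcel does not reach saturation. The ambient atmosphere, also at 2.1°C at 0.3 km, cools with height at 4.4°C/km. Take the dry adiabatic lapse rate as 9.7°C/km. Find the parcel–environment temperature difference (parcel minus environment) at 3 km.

Parcel:
  300 → 3000 m (dry, 9.7°C/km): ΔT = -9.7 × 2.7 = -26.19°C → T = -24.09°C
Environment:
  300 → 3000 m (environment, 4.4°C/km): ΔT = -4.4 × 2.7 = -11.88°C → T = -9.78°C
T_parcel − T_env = -24.09 − (-9.78) = -14.31°C

-14.31°C (parcel cooler than environment)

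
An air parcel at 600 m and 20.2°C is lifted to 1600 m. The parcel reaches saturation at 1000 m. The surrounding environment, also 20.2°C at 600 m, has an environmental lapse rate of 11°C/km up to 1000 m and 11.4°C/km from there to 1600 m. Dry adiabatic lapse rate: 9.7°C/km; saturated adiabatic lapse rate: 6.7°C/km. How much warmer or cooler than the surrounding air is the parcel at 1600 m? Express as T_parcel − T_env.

Parcel:
  600 → 1000 m (dry, 9.7°C/km): ΔT = -9.7 × 0.4 = -3.88°C → T = 16.32°C
  1000 → 1600 m (saturated, 6.7°C/km): ΔT = -6.7 × 0.6 = -4.02°C → T = 12.3°C
Environment:
  600 → 1000 m (environment, lower layer, 11°C/km): ΔT = -11 × 0.4 = -4.4°C → T = 15.8°C
  1000 → 1600 m (environment, upper layer, 11.4°C/km): ΔT = -11.4 × 0.6 = -6.84°C → T = 8.96°C
T_parcel − T_env = 12.3 − 8.96 = +3.34°C

+3.34°C (parcel warmer than environment)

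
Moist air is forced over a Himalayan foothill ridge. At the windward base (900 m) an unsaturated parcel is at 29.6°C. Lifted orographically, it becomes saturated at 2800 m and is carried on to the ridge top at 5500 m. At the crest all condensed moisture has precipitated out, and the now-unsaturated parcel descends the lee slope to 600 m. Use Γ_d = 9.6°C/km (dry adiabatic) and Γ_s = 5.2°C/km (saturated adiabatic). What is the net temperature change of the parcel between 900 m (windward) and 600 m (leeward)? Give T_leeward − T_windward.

+14.76°C

Dry to 2800 m: -9.6 × 1.9 km = -18.24°C, so T = 11.36°C.
Saturated to 5500 m: -5.2 × 2.7 km = -14.04°C, so T = -2.68°C.
Dry descent to 600 m: +9.6 × 4.9 km = +47.04°C, so T = 44.36°C.
Net change vs windward start: 44.36 − 29.6 = +14.76°C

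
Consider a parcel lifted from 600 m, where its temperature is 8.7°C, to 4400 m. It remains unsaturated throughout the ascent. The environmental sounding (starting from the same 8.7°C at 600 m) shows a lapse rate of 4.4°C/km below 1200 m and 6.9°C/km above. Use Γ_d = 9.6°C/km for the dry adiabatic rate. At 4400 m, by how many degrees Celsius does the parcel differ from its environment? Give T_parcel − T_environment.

Parcel:
  600–4400 m, dry: Δz = 3.8 km ⇒ ΔT = -36.48°C; T = -27.78°C
Environment:
  600–1200 m, environment, lower layer: Δz = 0.6 km ⇒ ΔT = -2.64°C; T = 6.06°C
  1200–4400 m, environment, upper layer: Δz = 3.2 km ⇒ ΔT = -22.08°C; T = -16.02°C
T_parcel − T_env = -27.78 − (-16.02) = -11.76°C

-11.76°C (parcel cooler than environment)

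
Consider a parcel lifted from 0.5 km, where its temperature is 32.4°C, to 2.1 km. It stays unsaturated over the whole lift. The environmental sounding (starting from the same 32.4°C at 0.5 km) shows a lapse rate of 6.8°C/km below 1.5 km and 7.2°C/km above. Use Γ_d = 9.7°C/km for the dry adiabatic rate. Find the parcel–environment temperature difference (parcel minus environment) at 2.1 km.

Parcel:
  500–2100 m, dry: Δz = 1.6 km ⇒ ΔT = -15.52°C; T = 16.88°C
Environment:
  500–1500 m, environment, lower layer: Δz = 1 km ⇒ ΔT = -6.8°C; T = 25.6°C
  1500–2100 m, environment, upper layer: Δz = 0.6 km ⇒ ΔT = -4.32°C; T = 21.28°C
T_parcel − T_env = 16.88 − 21.28 = -4.4°C

-4.4°C (parcel cooler than environment)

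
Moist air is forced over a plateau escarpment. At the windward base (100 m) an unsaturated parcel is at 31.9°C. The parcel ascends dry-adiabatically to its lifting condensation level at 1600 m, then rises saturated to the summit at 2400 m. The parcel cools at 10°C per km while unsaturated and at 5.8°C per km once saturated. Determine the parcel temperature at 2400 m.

12.26°C

From 100 m to 1600 m (dry): cools by 10 × 1.5 = 15°C, giving 16.9°C.
From 1600 m to 2400 m (saturated): cools by 5.8 × 0.8 = 4.64°C, giving 12.26°C.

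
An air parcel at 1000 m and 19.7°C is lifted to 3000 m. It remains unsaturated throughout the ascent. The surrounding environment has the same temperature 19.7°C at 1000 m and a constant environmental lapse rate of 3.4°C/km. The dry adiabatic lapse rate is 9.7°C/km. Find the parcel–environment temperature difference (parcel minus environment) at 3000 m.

Parcel:
  1000–3000 m, dry: Δz = 2 km ⇒ ΔT = -19.4°C; T = 0.3°C
Environment:
  1000–3000 m, environment: Δz = 2 km ⇒ ΔT = -6.8°C; T = 12.9°C
T_parcel − T_env = 0.3 − 12.9 = -12.6°C

-12.6°C (parcel cooler than environment)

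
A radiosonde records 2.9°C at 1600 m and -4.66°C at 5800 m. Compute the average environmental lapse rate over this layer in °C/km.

Γ = −ΔT/Δz = (2.9 − (-4.66)) / (5800 − 1600) m
  = 7.56°C / 4.2 km = 1.8°C/km

1.8°C/km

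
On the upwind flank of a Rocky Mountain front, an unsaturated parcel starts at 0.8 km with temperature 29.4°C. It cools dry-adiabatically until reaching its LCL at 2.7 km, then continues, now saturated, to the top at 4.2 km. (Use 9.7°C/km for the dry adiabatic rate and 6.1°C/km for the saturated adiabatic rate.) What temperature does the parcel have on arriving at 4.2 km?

1.82°C

800 → 2700 m (dry, 9.7°C/km): ΔT = -9.7 × 1.9 = -18.43°C → T = 10.97°C
2700 → 4200 m (saturated, 6.1°C/km): ΔT = -6.1 × 1.5 = -9.15°C → T = 1.82°C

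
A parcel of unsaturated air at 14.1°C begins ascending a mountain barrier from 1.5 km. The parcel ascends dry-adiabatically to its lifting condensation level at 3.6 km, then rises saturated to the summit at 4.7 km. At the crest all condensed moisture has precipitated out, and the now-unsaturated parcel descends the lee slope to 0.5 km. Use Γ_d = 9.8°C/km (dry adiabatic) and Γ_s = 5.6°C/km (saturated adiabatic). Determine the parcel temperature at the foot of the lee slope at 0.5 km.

From 1500 m to 3600 m (dry): cools by 9.8 × 2.1 = 20.58°C, giving -6.48°C.
From 3600 m to 4700 m (saturated): cools by 5.6 × 1.1 = 6.16°C, giving -12.64°C.
From 4700 m to 500 m (dry descent): warms by 9.8 × 4.2 = 41.16°C, giving 28.52°C.

28.52°C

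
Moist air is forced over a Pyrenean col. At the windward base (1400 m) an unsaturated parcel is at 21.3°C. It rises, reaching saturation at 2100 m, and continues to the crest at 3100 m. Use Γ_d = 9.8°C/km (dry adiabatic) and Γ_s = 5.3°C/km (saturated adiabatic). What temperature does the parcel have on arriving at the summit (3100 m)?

From 1400 m to 2100 m (dry): cools by 9.8 × 0.7 = 6.86°C, giving 14.44°C.
From 2100 m to 3100 m (saturated): cools by 5.3 × 1 = 5.3°C, giving 9.14°C.

9.14°C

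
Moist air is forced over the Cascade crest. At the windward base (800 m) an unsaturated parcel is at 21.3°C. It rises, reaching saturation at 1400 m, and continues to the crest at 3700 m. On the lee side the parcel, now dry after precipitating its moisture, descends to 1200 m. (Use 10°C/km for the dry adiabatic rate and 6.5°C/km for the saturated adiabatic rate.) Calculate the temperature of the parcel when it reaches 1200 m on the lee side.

25.35°C

From 800 m to 1400 m (dry): cools by 10 × 0.6 = 6°C, giving 15.3°C.
From 1400 m to 3700 m (saturated): cools by 6.5 × 2.3 = 14.95°C, giving 0.35°C.
From 3700 m to 1200 m (dry descent): warms by 10 × 2.5 = 25°C, giving 25.35°C.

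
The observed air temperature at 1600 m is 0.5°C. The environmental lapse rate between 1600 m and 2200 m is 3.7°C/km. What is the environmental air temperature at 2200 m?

-1.72°C

1600 → 2200 m (environmental, 3.7°C/km): ΔT = -3.7 × 0.6 = -2.22°C → T = -1.72°C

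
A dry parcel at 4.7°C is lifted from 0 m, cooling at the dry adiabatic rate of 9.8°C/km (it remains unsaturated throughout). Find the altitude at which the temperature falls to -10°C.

1500 m

Height above start = (4.7 − (-10)) / 9.8 = 1.5 km
Altitude = 0 m + 1500 m = 1500 m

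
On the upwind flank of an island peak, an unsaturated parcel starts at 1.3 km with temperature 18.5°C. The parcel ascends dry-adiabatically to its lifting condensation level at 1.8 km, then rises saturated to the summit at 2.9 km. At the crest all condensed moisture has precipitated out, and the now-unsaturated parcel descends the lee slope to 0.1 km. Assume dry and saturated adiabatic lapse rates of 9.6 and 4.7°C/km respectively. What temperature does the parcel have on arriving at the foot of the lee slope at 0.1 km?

1300 → 1800 m (dry, 9.6°C/km): ΔT = -9.6 × 0.5 = -4.8°C → T = 13.7°C
1800 → 2900 m (saturated, 4.7°C/km): ΔT = -4.7 × 1.1 = -5.17°C → T = 8.53°C
2900 → 100 m (dry descent, 9.6°C/km): ΔT = +9.6 × 2.8 = +26.88°C → T = 35.41°C

35.41°C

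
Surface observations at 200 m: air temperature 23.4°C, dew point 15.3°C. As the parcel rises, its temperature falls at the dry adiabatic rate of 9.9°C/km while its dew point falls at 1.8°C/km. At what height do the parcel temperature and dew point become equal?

T and T_d converge at 9.9 − 1.8 = 8.1°C per km
Height above start = (23.4 − 15.3) / 8.1 = 1 km
LCL altitude = 200 m + 1000 m = 1200 m

1200 m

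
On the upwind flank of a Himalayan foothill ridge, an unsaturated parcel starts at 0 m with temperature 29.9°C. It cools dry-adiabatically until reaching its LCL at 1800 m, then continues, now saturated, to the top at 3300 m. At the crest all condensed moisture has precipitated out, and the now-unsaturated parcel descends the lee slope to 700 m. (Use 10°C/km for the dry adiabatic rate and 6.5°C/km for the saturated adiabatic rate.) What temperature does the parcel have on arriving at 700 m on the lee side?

0 → 1800 m (dry, 10°C/km): ΔT = -10 × 1.8 = -18°C → T = 11.9°C
1800 → 3300 m (saturated, 6.5°C/km): ΔT = -6.5 × 1.5 = -9.75°C → T = 2.15°C
3300 → 700 m (dry descent, 10°C/km): ΔT = +10 × 2.6 = +26°C → T = 28.15°C

28.15°C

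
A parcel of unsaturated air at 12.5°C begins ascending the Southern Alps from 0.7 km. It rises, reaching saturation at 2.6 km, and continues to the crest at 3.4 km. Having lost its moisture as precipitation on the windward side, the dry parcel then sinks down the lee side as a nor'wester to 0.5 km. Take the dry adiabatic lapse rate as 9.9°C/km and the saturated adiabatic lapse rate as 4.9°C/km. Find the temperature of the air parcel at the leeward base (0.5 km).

Dry to 2600 m: -9.9 × 1.9 km = -18.81°C, so T = -6.31°C.
Saturated to 3400 m: -4.9 × 0.8 km = -3.92°C, so T = -10.23°C.
Dry descent to 500 m: +9.9 × 2.9 km = +28.71°C, so T = 18.48°C.

18.48°C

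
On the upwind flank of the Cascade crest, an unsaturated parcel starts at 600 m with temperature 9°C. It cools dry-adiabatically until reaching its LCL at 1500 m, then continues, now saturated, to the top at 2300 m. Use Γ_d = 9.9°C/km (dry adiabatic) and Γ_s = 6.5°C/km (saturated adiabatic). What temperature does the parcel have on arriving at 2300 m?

-5.11°C

From 600 m to 1500 m (dry): cools by 9.9 × 0.9 = 8.91°C, giving 0.09°C.
From 1500 m to 2300 m (saturated): cools by 6.5 × 0.8 = 5.2°C, giving -5.11°C.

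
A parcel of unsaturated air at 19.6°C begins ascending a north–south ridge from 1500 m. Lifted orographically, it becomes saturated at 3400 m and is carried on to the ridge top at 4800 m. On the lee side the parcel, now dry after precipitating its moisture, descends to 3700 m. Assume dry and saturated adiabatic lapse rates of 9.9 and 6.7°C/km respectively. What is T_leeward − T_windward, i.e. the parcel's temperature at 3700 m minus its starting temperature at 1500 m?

-17.3°C

Dry to 3400 m: -9.9 × 1.9 km = -18.81°C, so T = 0.79°C.
Saturated to 4800 m: -6.7 × 1.4 km = -9.38°C, so T = -8.59°C.
Dry descent to 3700 m: +9.9 × 1.1 km = +10.89°C, so T = 2.3°C.
Net change vs windward start: 2.3 − 19.6 = -17.3°C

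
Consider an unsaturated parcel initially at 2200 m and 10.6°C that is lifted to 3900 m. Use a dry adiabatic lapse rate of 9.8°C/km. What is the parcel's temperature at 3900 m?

2200–3900 m, dry adiabatic: Δz = 1.7 km ⇒ ΔT = -16.66°C; T = -6.06°C

-6.06°C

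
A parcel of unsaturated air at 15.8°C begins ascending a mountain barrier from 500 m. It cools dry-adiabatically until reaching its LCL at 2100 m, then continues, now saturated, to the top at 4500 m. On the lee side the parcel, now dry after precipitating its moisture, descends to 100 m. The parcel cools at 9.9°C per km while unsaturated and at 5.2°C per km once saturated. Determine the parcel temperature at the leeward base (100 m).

From 500 m to 2100 m (dry): cools by 9.9 × 1.6 = 15.84°C, giving -0.04°C.
From 2100 m to 4500 m (saturated): cools by 5.2 × 2.4 = 12.48°C, giving -12.52°C.
From 4500 m to 100 m (dry descent): warms by 9.9 × 4.4 = 43.56°C, giving 31.04°C.

31.04°C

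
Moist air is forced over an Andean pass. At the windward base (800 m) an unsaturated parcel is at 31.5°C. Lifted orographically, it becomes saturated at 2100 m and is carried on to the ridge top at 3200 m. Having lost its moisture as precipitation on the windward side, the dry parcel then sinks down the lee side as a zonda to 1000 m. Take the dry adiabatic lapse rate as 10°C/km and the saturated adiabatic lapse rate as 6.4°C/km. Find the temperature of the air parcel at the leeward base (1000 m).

33.46°C

From 800 m to 2100 m (dry): cools by 10 × 1.3 = 13°C, giving 18.5°C.
From 2100 m to 3200 m (saturated): cools by 6.4 × 1.1 = 7.04°C, giving 11.46°C.
From 3200 m to 1000 m (dry descent): warms by 10 × 2.2 = 22°C, giving 33.46°C.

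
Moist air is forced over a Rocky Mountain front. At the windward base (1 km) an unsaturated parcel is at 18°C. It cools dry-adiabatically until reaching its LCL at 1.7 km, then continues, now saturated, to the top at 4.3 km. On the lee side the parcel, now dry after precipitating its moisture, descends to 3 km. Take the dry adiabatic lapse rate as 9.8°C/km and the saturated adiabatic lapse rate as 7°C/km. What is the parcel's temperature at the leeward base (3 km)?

5.68°C

1000–1700 m, dry: Δz = 0.7 km ⇒ ΔT = -6.86°C; T = 11.14°C
1700–4300 m, saturated: Δz = 2.6 km ⇒ ΔT = -18.2°C; T = -7.06°C
4300–3000 m, dry descent: Δz = 1.3 km ⇒ ΔT = +12.74°C; T = 5.68°C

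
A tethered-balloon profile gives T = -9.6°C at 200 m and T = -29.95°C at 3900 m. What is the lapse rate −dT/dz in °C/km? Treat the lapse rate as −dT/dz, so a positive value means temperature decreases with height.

5.5°C/km

Γ = −ΔT/Δz = (-9.6 − (-29.95)) / (3900 − 200) m
  = 20.35°C / 3.7 km = 5.5°C/km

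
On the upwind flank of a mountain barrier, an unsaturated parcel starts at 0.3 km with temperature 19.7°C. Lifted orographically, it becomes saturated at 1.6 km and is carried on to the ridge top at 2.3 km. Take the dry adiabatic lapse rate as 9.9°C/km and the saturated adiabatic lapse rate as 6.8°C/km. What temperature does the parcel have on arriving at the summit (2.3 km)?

2.07°C

From 300 m to 1600 m (dry): cools by 9.9 × 1.3 = 12.87°C, giving 6.83°C.
From 1600 m to 2300 m (saturated): cools by 6.8 × 0.7 = 4.76°C, giving 2.07°C.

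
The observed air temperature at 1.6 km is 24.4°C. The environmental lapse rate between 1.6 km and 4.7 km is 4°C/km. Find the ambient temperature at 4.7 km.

12°C

1600–4700 m, environmental: Δz = 3.1 km ⇒ ΔT = -12.4°C; T = 12°C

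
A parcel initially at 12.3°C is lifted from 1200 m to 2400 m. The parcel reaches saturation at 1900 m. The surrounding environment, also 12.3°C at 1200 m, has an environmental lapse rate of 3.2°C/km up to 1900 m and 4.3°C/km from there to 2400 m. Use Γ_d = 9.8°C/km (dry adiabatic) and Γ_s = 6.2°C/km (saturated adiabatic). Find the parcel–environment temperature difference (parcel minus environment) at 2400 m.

-5.57°C (parcel cooler than environment)

Parcel:
  1200 → 1900 m (dry, 9.8°C/km): ΔT = -9.8 × 0.7 = -6.86°C → T = 5.44°C
  1900 → 2400 m (saturated, 6.2°C/km): ΔT = -6.2 × 0.5 = -3.1°C → T = 2.34°C
Environment:
  1200 → 1900 m (environment, lower layer, 3.2°C/km): ΔT = -3.2 × 0.7 = -2.24°C → T = 10.06°C
  1900 → 2400 m (environment, upper layer, 4.3°C/km): ΔT = -4.3 × 0.5 = -2.15°C → T = 7.91°C
T_parcel − T_env = 2.34 − 7.91 = -5.57°C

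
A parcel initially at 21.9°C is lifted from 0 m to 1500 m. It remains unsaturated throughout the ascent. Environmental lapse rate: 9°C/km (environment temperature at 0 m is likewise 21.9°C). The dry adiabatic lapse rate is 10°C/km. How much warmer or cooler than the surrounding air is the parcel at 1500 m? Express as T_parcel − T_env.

-1.5°C (parcel cooler than environment)

Parcel:
  0 → 1500 m (dry, 10°C/km): ΔT = -10 × 1.5 = -15°C → T = 6.9°C
Environment:
  0 → 1500 m (environment, 9°C/km): ΔT = -9 × 1.5 = -13.5°C → T = 8.4°C
T_parcel − T_env = 6.9 − 8.4 = -1.5°C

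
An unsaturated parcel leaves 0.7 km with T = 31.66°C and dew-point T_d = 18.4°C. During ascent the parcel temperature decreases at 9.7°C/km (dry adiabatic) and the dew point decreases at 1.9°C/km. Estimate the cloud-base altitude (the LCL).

2.4 km

T and T_d converge at 9.7 − 1.9 = 7.8°C per km
Height above start = (31.66 − 18.4) / 7.8 = 1.7 km
LCL altitude = 700 m + 1700 m = 2400 m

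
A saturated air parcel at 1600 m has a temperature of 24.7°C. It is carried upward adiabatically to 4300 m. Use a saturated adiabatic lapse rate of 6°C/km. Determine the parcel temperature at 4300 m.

1600–4300 m, saturated adiabatic: Δz = 2.7 km ⇒ ΔT = -16.2°C; T = 8.5°C

8.5°C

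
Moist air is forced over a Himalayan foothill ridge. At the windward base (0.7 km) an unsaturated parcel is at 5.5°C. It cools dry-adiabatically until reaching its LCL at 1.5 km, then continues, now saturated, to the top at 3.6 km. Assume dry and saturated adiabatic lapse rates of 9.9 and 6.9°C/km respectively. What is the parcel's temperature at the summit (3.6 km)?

-16.91°C

700–1500 m, dry: Δz = 0.8 km ⇒ ΔT = -7.92°C; T = -2.42°C
1500–3600 m, saturated: Δz = 2.1 km ⇒ ΔT = -14.49°C; T = -16.91°C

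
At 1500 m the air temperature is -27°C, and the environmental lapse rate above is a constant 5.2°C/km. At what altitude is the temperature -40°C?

Height above start = (-27 − (-40)) / 5.2 = 2.5 km
Altitude = 1500 m + 2500 m = 4000 m

4000 m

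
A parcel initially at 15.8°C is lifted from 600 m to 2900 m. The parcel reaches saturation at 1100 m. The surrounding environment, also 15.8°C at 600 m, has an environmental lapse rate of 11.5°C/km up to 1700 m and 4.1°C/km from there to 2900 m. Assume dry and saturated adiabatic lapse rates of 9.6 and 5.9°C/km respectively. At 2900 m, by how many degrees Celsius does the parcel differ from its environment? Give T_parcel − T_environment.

+2.15°C (parcel warmer than environment)

Parcel:
  Dry to 1100 m: -9.6 × 0.5 km = -4.8°C, so T = 11°C.
  Saturated to 2900 m: -5.9 × 1.8 km = -10.62°C, so T = 0.38°C.
Environment:
  Environment, lower layer to 1700 m: -11.5 × 1.1 km = -12.65°C, so T = 3.15°C.
  Environment, upper layer to 2900 m: -4.1 × 1.2 km = -4.92°C, so T = -1.77°C.
T_parcel − T_env = 0.38 − (-1.77) = +2.15°C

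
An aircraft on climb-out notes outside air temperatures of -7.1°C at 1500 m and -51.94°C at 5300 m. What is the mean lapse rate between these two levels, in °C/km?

11.8°C/km

Γ = −ΔT/Δz = (-7.1 − (-51.94)) / (5300 − 1500) m
  = 44.84°C / 3.8 km = 11.8°C/km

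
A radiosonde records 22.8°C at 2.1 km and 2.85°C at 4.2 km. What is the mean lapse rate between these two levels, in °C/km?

Γ = −ΔT/Δz = (22.8 − 2.85) / (4200 − 2100) m
  = 19.95°C / 2.1 km = 9.5°C/km

9.5°C/km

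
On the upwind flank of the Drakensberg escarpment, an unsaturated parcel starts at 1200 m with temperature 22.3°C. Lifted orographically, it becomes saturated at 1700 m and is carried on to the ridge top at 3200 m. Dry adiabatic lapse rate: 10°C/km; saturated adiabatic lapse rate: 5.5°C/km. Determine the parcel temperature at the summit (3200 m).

9.05°C

Dry to 1700 m: -10 × 0.5 km = -5°C, so T = 17.3°C.
Saturated to 3200 m: -5.5 × 1.5 km = -8.25°C, so T = 9.05°C.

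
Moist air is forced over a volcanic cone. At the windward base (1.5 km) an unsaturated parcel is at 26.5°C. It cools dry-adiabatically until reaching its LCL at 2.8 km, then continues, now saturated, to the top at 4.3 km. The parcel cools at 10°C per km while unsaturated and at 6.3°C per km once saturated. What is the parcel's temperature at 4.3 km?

From 1500 m to 2800 m (dry): cools by 10 × 1.3 = 13°C, giving 13.5°C.
From 2800 m to 4300 m (saturated): cools by 6.3 × 1.5 = 9.45°C, giving 4.05°C.

4.05°C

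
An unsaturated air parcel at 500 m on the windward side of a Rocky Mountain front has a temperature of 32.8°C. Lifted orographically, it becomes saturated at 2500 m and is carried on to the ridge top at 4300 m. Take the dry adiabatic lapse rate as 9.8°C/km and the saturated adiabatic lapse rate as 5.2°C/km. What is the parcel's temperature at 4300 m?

500–2500 m, dry: Δz = 2 km ⇒ ΔT = -19.6°C; T = 13.2°C
2500–4300 m, saturated: Δz = 1.8 km ⇒ ΔT = -9.36°C; T = 3.84°C

3.84°C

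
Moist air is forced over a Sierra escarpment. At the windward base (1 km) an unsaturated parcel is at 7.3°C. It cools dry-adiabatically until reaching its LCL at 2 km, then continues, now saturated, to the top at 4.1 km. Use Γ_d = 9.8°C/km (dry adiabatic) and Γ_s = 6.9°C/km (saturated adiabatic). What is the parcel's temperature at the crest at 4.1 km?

1000–2000 m, dry: Δz = 1 km ⇒ ΔT = -9.8°C; T = -2.5°C
2000–4100 m, saturated: Δz = 2.1 km ⇒ ΔT = -14.49°C; T = -16.99°C

-16.99°C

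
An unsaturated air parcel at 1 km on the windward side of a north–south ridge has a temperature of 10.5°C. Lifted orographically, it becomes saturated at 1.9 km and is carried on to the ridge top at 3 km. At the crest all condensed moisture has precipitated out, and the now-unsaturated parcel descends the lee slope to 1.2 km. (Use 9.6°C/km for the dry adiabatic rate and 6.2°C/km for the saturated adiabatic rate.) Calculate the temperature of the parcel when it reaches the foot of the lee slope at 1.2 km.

1000–1900 m, dry: Δz = 0.9 km ⇒ ΔT = -8.64°C; T = 1.86°C
1900–3000 m, saturated: Δz = 1.1 km ⇒ ΔT = -6.82°C; T = -4.96°C
3000–1200 m, dry descent: Δz = 1.8 km ⇒ ΔT = +17.28°C; T = 12.32°C

12.32°C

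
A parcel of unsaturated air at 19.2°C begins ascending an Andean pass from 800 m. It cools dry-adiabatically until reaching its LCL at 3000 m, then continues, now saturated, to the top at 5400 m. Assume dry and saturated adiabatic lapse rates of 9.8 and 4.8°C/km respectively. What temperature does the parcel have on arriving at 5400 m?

-13.88°C

Dry to 3000 m: -9.8 × 2.2 km = -21.56°C, so T = -2.36°C.
Saturated to 5400 m: -4.8 × 2.4 km = -11.52°C, so T = -13.88°C.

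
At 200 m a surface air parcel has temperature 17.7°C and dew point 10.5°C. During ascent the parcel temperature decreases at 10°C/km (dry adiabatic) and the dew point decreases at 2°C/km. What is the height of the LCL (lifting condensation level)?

1100 m

T and T_d converge at 10 − 2 = 8°C per km
Height above start = (17.7 − 10.5) / 8 = 0.9 km
LCL altitude = 200 m + 900 m = 1100 m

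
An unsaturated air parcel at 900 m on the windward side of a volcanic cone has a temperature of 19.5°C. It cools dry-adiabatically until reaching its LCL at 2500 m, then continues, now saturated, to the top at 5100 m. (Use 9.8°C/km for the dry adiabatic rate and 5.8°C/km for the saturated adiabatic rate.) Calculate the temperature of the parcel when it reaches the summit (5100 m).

Dry to 2500 m: -9.8 × 1.6 km = -15.68°C, so T = 3.82°C.
Saturated to 5100 m: -5.8 × 2.6 km = -15.08°C, so T = -11.26°C.

-11.26°C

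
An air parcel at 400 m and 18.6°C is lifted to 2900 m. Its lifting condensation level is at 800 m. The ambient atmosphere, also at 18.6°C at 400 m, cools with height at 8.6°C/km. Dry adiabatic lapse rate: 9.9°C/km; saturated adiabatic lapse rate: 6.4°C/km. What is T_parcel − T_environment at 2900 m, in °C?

+4.1°C (parcel warmer than environment)

Parcel:
  From 400 m to 800 m (dry): cools by 9.9 × 0.4 = 3.96°C, giving 14.64°C.
  From 800 m to 2900 m (saturated): cools by 6.4 × 2.1 = 13.44°C, giving 1.2°C.
Environment:
  From 400 m to 2900 m (environment): cools by 8.6 × 2.5 = 21.5°C, giving -2.9°C.
T_parcel − T_env = 1.2 − (-2.9) = +4.1°C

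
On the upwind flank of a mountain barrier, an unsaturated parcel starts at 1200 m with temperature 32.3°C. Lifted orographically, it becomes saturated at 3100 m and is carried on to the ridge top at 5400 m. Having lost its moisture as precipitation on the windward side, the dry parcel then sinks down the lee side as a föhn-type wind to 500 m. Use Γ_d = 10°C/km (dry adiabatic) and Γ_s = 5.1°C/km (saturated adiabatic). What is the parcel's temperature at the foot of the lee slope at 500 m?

50.57°C

From 1200 m to 3100 m (dry): cools by 10 × 1.9 = 19°C, giving 13.3°C.
From 3100 m to 5400 m (saturated): cools by 5.1 × 2.3 = 11.73°C, giving 1.57°C.
From 5400 m to 500 m (dry descent): warms by 10 × 4.9 = 49°C, giving 50.57°C.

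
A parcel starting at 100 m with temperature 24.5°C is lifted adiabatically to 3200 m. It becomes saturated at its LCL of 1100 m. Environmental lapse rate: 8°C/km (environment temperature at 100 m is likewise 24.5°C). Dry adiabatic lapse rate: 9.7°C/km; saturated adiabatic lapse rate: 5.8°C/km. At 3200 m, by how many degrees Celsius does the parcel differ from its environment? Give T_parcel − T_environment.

Parcel:
  From 100 m to 1100 m (dry): cools by 9.7 × 1 = 9.7°C, giving 14.8°C.
  From 1100 m to 3200 m (saturated): cools by 5.8 × 2.1 = 12.18°C, giving 2.62°C.
Environment:
  From 100 m to 3200 m (environment): cools by 8 × 3.1 = 24.8°C, giving -0.3°C.
T_parcel − T_env = 2.62 − (-0.3) = +2.92°C

+2.92°C (parcel warmer than environment)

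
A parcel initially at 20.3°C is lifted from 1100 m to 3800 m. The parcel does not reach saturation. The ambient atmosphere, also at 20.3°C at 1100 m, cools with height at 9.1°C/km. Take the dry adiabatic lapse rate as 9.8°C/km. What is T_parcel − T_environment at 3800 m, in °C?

Parcel:
  Dry to 3800 m: -9.8 × 2.7 km = -26.46°C, so T = -6.16°C.
Environment:
  Environment to 3800 m: -9.1 × 2.7 km = -24.57°C, so T = -4.27°C.
T_parcel − T_env = -6.16 − (-4.27) = -1.89°C

-1.89°C (parcel cooler than environment)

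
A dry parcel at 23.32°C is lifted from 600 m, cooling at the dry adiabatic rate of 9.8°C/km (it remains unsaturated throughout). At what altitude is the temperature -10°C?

Height above start = (23.32 − (-10)) / 9.8 = 3.4 km
Altitude = 600 m + 3400 m = 4000 m

4000 m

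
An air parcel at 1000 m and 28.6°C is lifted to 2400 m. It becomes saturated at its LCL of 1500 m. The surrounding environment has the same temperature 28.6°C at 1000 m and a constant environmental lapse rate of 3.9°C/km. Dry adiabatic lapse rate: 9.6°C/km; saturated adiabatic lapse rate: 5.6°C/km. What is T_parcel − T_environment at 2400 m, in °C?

-4.38°C (parcel cooler than environment)

Parcel:
  Dry to 1500 m: -9.6 × 0.5 km = -4.8°C, so T = 23.8°C.
  Saturated to 2400 m: -5.6 × 0.9 km = -5.04°C, so T = 18.76°C.
Environment:
  Environment to 2400 m: -3.9 × 1.4 km = -5.46°C, so T = 23.14°C.
T_parcel − T_env = 18.76 − 23.14 = -4.38°C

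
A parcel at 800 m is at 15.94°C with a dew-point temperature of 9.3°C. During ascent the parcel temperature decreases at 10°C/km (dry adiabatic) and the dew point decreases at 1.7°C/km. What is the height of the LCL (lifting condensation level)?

1600 m

T and T_d converge at 10 − 1.7 = 8.3°C per km
Height above start = (15.94 − 9.3) / 8.3 = 0.8 km
LCL altitude = 800 m + 800 m = 1600 m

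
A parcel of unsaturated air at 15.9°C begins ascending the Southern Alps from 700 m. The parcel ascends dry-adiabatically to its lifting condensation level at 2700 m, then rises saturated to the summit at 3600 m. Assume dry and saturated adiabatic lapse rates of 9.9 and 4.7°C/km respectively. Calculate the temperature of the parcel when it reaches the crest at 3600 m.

-8.13°C

Dry to 2700 m: -9.9 × 2 km = -19.8°C, so T = -3.9°C.
Saturated to 3600 m: -4.7 × 0.9 km = -4.23°C, so T = -8.13°C.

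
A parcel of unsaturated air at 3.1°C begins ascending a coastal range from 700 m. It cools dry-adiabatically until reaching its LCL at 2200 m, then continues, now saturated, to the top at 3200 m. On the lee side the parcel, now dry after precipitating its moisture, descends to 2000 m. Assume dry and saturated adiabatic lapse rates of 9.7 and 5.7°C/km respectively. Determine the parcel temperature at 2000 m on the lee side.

-5.51°C

700 → 2200 m (dry, 9.7°C/km): ΔT = -9.7 × 1.5 = -14.55°C → T = -11.45°C
2200 → 3200 m (saturated, 5.7°C/km): ΔT = -5.7 × 1 = -5.7°C → T = -17.15°C
3200 → 2000 m (dry descent, 9.7°C/km): ΔT = +9.7 × 1.2 = +11.64°C → T = -5.51°C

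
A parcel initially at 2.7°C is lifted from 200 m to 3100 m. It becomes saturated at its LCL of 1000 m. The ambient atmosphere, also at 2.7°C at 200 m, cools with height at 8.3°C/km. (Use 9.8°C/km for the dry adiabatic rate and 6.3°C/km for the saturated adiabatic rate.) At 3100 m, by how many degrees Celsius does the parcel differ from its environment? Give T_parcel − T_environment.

Parcel:
  From 200 m to 1000 m (dry): cools by 9.8 × 0.8 = 7.84°C, giving -5.14°C.
  From 1000 m to 3100 m (saturated): cools by 6.3 × 2.1 = 13.23°C, giving -18.37°C.
Environment:
  From 200 m to 3100 m (environment): cools by 8.3 × 2.9 = 24.07°C, giving -21.37°C.
T_parcel − T_env = -18.37 − (-21.37) = +3°C

+3°C (parcel warmer than environment)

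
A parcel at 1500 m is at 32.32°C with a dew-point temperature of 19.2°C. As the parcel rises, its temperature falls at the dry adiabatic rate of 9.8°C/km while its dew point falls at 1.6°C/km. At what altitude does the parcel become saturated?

3100 m

T and T_d converge at 9.8 − 1.6 = 8.2°C per km
Height above start = (32.32 − 19.2) / 8.2 = 1.6 km
LCL altitude = 1500 m + 1600 m = 3100 m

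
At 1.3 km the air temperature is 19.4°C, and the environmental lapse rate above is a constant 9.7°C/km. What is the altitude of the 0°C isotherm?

Height above start = (19.4 − 0) / 9.7 = 2 km
Altitude = 1300 m + 2000 m = 3300 m

3.3 km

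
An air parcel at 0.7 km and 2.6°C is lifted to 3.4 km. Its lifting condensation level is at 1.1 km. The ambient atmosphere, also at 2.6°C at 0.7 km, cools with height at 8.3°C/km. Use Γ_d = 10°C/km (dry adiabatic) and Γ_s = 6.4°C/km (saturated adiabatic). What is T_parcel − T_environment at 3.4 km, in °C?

Parcel:
  Dry to 1100 m: -10 × 0.4 km = -4°C, so T = -1.4°C.
  Saturated to 3400 m: -6.4 × 2.3 km = -14.72°C, so T = -16.12°C.
Environment:
  Environment to 3400 m: -8.3 × 2.7 km = -22.41°C, so T = -19.81°C.
T_parcel − T_env = -16.12 − (-19.81) = +3.69°C

+3.69°C (parcel warmer than environment)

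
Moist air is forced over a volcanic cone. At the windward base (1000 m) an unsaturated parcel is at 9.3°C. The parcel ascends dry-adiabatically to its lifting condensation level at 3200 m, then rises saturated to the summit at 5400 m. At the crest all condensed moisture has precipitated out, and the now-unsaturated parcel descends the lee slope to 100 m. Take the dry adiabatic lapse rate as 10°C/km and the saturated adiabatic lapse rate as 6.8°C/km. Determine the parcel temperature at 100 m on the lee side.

1000 → 3200 m (dry, 10°C/km): ΔT = -10 × 2.2 = -22°C → T = -12.7°C
3200 → 5400 m (saturated, 6.8°C/km): ΔT = -6.8 × 2.2 = -14.96°C → T = -27.66°C
5400 → 100 m (dry descent, 10°C/km): ΔT = +10 × 5.3 = +53°C → T = 25.34°C

25.34°C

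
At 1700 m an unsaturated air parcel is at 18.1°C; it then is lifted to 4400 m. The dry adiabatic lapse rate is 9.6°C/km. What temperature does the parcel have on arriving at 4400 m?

-7.82°C

Dry adiabatic to 4400 m: -9.6 × 2.7 km = -25.92°C, so T = -7.82°C.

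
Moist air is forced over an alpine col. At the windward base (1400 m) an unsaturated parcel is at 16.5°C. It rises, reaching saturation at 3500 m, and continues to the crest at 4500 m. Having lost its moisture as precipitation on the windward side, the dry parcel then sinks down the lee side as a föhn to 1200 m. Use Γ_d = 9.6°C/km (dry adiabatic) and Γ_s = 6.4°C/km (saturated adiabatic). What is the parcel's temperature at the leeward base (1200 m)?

From 1400 m to 3500 m (dry): cools by 9.6 × 2.1 = 20.16°C, giving -3.66°C.
From 3500 m to 4500 m (saturated): cools by 6.4 × 1 = 6.4°C, giving -10.06°C.
From 4500 m to 1200 m (dry descent): warms by 9.6 × 3.3 = 31.68°C, giving 21.62°C.

21.62°C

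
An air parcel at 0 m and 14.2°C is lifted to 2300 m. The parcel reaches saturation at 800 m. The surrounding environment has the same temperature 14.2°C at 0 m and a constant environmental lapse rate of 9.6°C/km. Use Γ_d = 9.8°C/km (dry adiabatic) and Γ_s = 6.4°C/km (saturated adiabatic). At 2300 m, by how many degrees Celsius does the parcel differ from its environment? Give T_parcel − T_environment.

+4.64°C (parcel warmer than environment)

Parcel:
  From 0 m to 800 m (dry): cools by 9.8 × 0.8 = 7.84°C, giving 6.36°C.
  From 800 m to 2300 m (saturated): cools by 6.4 × 1.5 = 9.6°C, giving -3.24°C.
Environment:
  From 0 m to 2300 m (environment): cools by 9.6 × 2.3 = 22.08°C, giving -7.88°C.
T_parcel − T_env = -3.24 − (-7.88) = +4.64°C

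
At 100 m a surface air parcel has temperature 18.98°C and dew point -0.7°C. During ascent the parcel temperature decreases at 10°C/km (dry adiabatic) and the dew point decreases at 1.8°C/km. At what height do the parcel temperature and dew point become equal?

2500 m

T and T_d converge at 10 − 1.8 = 8.2°C per km
Height above start = (18.98 − (-0.7)) / 8.2 = 2.4 km
LCL altitude = 100 m + 2400 m = 2500 m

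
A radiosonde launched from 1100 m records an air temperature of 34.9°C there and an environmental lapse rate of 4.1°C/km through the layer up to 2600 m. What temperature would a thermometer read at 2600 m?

28.75°C

Environmental to 2600 m: -4.1 × 1.5 km = -6.15°C, so T = 28.75°C.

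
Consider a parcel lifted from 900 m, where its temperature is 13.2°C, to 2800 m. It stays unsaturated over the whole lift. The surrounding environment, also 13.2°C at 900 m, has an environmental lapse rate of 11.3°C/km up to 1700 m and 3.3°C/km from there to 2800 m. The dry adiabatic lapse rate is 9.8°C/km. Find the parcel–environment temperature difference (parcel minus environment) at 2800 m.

-5.95°C (parcel cooler than environment)

Parcel:
  Dry to 2800 m: -9.8 × 1.9 km = -18.62°C, so T = -5.42°C.
Environment:
  Environment, lower layer to 1700 m: -11.3 × 0.8 km = -9.04°C, so T = 4.16°C.
  Environment, upper layer to 2800 m: -3.3 × 1.1 km = -3.63°C, so T = 0.53°C.
T_parcel − T_env = -5.42 − 0.53 = -5.95°C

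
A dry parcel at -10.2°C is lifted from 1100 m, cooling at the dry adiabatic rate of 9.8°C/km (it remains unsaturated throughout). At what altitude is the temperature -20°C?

2100 m

Height above start = (-10.2 − (-20)) / 9.8 = 1 km
Altitude = 1100 m + 1000 m = 2100 m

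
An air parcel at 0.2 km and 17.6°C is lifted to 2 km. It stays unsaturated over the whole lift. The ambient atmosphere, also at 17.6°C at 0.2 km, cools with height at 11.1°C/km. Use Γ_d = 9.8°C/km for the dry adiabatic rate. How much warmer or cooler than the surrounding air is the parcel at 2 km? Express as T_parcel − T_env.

Parcel:
  200–2000 m, dry: Δz = 1.8 km ⇒ ΔT = -17.64°C; T = -0.04°C
Environment:
  200–2000 m, environment: Δz = 1.8 km ⇒ ΔT = -19.98°C; T = -2.38°C
T_parcel − T_env = -0.04 − (-2.38) = +2.34°C

+2.34°C (parcel warmer than environment)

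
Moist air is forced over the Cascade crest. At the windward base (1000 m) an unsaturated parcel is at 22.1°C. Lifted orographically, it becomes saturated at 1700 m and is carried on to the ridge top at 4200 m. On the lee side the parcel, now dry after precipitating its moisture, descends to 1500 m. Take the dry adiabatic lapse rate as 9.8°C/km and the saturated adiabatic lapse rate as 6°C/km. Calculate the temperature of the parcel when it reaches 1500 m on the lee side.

26.7°C

1000 → 1700 m (dry, 9.8°C/km): ΔT = -9.8 × 0.7 = -6.86°C → T = 15.24°C
1700 → 4200 m (saturated, 6°C/km): ΔT = -6 × 2.5 = -15°C → T = 0.24°C
4200 → 1500 m (dry descent, 9.8°C/km): ΔT = +9.8 × 2.7 = +26.46°C → T = 26.7°C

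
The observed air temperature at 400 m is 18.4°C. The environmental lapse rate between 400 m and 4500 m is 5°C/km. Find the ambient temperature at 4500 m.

400 → 4500 m (environmental, 5°C/km): ΔT = -5 × 4.1 = -20.5°C → T = -2.1°C

-2.1°C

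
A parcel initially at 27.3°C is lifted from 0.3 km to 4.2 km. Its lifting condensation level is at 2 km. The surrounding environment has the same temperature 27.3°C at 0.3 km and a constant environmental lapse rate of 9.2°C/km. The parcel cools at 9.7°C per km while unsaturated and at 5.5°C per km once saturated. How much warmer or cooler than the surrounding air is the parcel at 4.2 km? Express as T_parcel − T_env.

Parcel:
  From 300 m to 2000 m (dry): cools by 9.7 × 1.7 = 16.49°C, giving 10.81°C.
  From 2000 m to 4200 m (saturated): cools by 5.5 × 2.2 = 12.1°C, giving -1.29°C.
Environment:
  From 300 m to 4200 m (environment): cools by 9.2 × 3.9 = 35.88°C, giving -8.58°C.
T_parcel − T_env = -1.29 − (-8.58) = +7.29°C

+7.29°C (parcel warmer than environment)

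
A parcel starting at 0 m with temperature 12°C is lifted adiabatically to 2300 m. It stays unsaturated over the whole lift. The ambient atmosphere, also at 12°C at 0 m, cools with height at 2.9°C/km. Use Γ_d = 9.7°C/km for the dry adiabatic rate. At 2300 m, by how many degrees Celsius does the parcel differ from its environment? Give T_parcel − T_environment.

Parcel:
  0 → 2300 m (dry, 9.7°C/km): ΔT = -9.7 × 2.3 = -22.31°C → T = -10.31°C
Environment:
  0 → 2300 m (environment, 2.9°C/km): ΔT = -2.9 × 2.3 = -6.67°C → T = 5.33°C
T_parcel − T_env = -10.31 − 5.33 = -15.64°C

-15.64°C (parcel cooler than environment)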